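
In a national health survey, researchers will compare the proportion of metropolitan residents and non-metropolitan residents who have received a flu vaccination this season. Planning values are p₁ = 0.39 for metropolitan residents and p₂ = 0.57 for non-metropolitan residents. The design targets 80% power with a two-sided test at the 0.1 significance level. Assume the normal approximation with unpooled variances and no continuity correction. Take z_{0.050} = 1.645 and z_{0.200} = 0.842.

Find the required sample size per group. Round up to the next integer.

n = (z_{α/2} + z_β)² · [p₁(1−p₁) + p₂(1−p₂)] / (p₁ − p₂)²
  = (1.645 + 0.842)² · (0.39·0.61 + 0.57·0.43) / (-0.18)²
  = (2.487)² · (0.2379 + 0.2451) / 0.0324
  = 6.1852 · 0.4830 / 0.0324
  = 92.20
Round up → n = 93 per group.

n = 93 per group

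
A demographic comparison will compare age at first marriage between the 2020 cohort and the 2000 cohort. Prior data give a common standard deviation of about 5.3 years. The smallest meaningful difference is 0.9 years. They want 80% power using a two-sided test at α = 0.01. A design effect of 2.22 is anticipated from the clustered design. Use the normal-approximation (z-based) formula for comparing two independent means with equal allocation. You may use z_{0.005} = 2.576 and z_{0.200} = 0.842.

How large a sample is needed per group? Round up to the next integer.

n = 1799 per group

n = (z_{α/2} + z_β)² · (σ₁² + σ₂²) / δ²
  = (2.576 + 0.842)² · (2·5.3² = 56.18) / 0.9²
  = 11.6827 · 56.18 / 0.81
  = 810.29
Design effect: 2.22 × 810.29 = 1798.85.
Round up → n = 1799 per group.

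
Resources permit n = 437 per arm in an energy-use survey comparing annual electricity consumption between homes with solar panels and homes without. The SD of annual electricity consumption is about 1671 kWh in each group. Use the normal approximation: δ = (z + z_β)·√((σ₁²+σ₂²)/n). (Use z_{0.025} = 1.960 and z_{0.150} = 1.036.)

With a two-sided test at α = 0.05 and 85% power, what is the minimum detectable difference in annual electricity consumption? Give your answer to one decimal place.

Minimum detectable difference ≈ 338.7 kWh

δ = (z_{α/2} + z_β) · √((σ₁²+σ₂²)/n)
  = (1.960 + 1.036) · √(5584482/437)
  = 2.996 · √12779.1
  = 2.996 · 113.0448
  = 338.6823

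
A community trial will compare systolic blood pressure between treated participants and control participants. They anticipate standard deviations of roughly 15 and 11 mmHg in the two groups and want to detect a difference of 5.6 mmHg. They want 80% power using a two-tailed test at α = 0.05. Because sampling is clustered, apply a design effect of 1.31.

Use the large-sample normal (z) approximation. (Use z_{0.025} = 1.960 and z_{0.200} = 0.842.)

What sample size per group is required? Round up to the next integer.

n = 114 per group

n = (z_{α/2} + z_β)² · (σ₁² + σ₂²) / δ²
  = (1.960 + 0.842)² · (15² + 11² = 346) / 5.6²
  = 7.8512 · 346 / 31.36
  = 86.62
Design effect: 1.31 × 86.62 = 113.48.
Round up → n = 114 per group.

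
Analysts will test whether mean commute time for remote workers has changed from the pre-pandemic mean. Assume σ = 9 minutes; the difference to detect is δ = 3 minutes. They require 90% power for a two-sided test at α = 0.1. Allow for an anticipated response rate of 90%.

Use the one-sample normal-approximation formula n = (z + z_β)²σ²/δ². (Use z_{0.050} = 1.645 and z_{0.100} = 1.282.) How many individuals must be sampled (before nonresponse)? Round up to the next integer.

n = 86

n = (z_{α/2} + z_β)² · σ² / δ²
  = (1.645 + 1.282)² · 9² / 3²
  = 8.5673 · 81 / 9
  = 77.11
Adjust for 90% response: 77.11 / 0.90 = 85.67.
Round up → n = 86.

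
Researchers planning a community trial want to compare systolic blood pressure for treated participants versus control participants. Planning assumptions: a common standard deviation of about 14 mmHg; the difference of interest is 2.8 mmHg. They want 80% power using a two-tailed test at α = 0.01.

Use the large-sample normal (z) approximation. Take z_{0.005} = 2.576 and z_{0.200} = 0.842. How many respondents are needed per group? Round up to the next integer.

n = (z_{α/2} + z_β)² · (σ₁² + σ₂²) / δ²
  = (2.576 + 0.842)² · (2·14² = 392) / 2.8²
  = 11.6827 · 392 / 7.84
  = 584.14
Round up → n = 585 per group.

n = 585 per group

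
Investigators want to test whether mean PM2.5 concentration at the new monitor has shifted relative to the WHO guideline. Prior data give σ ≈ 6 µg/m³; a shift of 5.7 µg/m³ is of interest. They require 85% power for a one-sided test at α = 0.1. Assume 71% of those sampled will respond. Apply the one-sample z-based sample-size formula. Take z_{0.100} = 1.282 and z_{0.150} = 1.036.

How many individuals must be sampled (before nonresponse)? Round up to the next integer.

n = 9

n = (z_α + z_β)² · σ² / δ²
  = (1.282 + 1.036)² · 6² / 5.7²
  = 5.3731 · 36 / 32.49
  = 5.95
Adjust for 71% response: 5.95 / 0.71 = 8.39.
Round up → n = 9.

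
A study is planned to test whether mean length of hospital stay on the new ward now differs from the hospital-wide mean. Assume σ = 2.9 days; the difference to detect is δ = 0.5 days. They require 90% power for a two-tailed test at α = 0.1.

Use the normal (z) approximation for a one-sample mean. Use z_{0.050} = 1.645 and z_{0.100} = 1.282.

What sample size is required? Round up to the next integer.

n = 289

n = (z_{α/2} + z_β)² · σ² / δ²
  = (1.645 + 1.282)² · 2.9² / 0.5²
  = 8.5673 · 8.41 / 0.25
  = 288.20
Round up → n = 289.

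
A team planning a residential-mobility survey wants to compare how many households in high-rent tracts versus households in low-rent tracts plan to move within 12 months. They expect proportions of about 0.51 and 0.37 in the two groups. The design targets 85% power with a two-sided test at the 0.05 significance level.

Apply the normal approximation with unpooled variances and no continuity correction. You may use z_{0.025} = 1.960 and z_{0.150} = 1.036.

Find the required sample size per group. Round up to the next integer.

n = 222 per group

n = (z_{α/2} + z_β)² · [p₁(1−p₁) + p₂(1−p₂)] / (p₁ − p₂)²
  = (1.960 + 1.036)² · (0.51·0.49 + 0.37·0.63) / (0.14)²
  = (2.996)² · (0.2499 + 0.2331) / 0.0196
  = 8.9760 · 0.4830 / 0.0196
  = 221.19
Round up → n = 222 per group.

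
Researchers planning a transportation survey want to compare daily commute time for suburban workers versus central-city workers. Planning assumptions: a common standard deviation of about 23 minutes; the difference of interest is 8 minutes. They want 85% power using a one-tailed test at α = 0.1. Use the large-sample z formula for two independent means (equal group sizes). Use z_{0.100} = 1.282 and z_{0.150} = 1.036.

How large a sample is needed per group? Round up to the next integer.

n = (z_α + z_β)² · (σ₁² + σ₂²) / δ²
  = (1.282 + 1.036)² · (2·23² = 1058) / 8²
  = 5.3731 · 1058 / 64
  = 88.82
Round up → n = 89 per group.

n = 89 per group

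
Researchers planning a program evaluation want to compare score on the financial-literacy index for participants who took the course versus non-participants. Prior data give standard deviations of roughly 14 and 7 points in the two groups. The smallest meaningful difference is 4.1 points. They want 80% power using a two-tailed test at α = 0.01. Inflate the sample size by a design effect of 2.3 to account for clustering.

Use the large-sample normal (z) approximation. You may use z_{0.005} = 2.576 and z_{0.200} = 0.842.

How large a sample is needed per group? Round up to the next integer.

n = (z_{α/2} + z_β)² · (σ₁² + σ₂²) / δ²
  = (2.576 + 0.842)² · (14² + 7² = 245) / 4.1²
  = 11.6827 · 245 / 16.81
  = 170.27
Design effect: 2.3 × 170.27 = 391.62.
Round up → n = 392 per group.

n = 392 per group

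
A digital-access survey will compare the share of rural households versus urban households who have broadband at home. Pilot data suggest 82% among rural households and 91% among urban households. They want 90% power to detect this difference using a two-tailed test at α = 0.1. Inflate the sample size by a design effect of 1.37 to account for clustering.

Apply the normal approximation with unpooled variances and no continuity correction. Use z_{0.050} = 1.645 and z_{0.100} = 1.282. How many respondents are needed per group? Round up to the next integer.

n = (z_{α/2} + z_β)² · [p₁(1−p₁) + p₂(1−p₂)] / (p₁ − p₂)²
  = (1.645 + 1.282)² · (0.82·0.18 + 0.91·0.09) / (-0.09)²
  = (2.927)² · (0.1476 + 0.0819) / 0.0081
  = 8.5673 · 0.2295 / 0.0081
  = 242.74
Design effect: 1.37 × 242.74 = 332.56.
Round up → n = 333 per group.

n = 333 per group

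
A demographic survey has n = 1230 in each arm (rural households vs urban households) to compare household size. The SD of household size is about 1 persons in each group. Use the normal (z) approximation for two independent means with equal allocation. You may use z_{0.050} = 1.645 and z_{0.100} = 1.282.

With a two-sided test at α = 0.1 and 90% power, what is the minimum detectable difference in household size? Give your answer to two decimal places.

δ = (z_{α/2} + z_β) · √((σ₁²+σ₂²)/n)
  = (1.645 + 1.282) · √(2/1230)
  = 2.927 · √0.00163
  = 2.927 · 0.0403
  = 0.1180

Minimum detectable difference ≈ 0.12 persons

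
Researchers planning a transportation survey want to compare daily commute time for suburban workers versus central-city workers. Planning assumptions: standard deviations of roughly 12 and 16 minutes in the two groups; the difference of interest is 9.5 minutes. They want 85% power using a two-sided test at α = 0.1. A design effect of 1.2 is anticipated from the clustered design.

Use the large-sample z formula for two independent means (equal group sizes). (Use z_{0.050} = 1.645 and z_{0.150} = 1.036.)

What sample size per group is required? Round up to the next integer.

n = 39 per group

n = (z_{α/2} + z_β)² · (σ₁² + σ₂²) / δ²
  = (1.645 + 1.036)² · (12² + 16² = 400) / 9.5²
  = 7.1878 · 400 / 90.25
  = 31.86
Design effect: 1.2 × 31.86 = 38.23.
Round up → n = 39 per group.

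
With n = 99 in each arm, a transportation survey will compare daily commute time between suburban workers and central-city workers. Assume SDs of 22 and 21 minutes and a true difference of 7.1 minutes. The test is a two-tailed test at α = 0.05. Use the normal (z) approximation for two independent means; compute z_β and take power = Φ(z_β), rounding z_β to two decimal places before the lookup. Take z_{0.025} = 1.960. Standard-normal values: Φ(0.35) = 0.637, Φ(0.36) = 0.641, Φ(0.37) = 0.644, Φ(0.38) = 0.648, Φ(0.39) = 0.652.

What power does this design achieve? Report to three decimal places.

Power ≈ 0.641

z_β = δ·√(n/(σ₁²+σ₂²)) − z_{α/2}
    = 7.1 · √(99/925) − 1.960
    = 7.1 · 0.32715 − 1.960
    = 2.3228 − 1.960 = 0.3628 → 0.36
Power = Φ(0.36) = 0.641.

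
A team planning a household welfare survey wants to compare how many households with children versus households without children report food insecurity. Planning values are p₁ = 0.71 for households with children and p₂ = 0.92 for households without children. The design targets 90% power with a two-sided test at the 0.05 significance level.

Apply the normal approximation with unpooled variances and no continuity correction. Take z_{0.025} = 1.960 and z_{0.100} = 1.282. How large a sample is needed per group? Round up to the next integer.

n = 67 per group

n = (z_{α/2} + z_β)² · [p₁(1−p₁) + p₂(1−p₂)] / (p₁ − p₂)²
  = (1.960 + 1.282)² · (0.71·0.29 + 0.92·0.08) / (-0.21)²
  = (3.242)² · (0.2059 + 0.0736) / 0.0441
  = 10.5106 · 0.2795 / 0.0441
  = 66.61
Round up → n = 67 per group.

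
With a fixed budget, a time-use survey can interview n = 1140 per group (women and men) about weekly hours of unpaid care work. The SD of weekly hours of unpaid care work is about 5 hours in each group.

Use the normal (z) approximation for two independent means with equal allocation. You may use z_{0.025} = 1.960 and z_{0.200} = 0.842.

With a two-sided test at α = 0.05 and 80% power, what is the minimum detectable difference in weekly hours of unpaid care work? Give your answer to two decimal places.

Minimum detectable difference ≈ 0.59 hours

δ = (z_{α/2} + z_β) · √((σ₁²+σ₂²)/n)
  = (1.960 + 0.842) · √(50/1140)
  = 2.802 · √0.04386
  = 2.802 · 0.2094
  = 0.5868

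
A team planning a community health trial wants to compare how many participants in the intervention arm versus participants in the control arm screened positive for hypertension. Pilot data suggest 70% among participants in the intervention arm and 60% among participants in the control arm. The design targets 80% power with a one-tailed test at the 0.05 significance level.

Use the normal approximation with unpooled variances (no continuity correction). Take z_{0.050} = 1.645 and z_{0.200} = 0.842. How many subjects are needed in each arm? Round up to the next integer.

n = 279 per group

n = (z_α + z_β)² · [p₁(1−p₁) + p₂(1−p₂)] / (p₁ − p₂)²
  = (1.645 + 0.842)² · (0.70·0.30 + 0.60·0.40) / (0.10)²
  = (2.487)² · (0.2100 + 0.2400) / 0.0100
  = 6.1852 · 0.4500 / 0.0100
  = 278.33
Round up → n = 279 per group.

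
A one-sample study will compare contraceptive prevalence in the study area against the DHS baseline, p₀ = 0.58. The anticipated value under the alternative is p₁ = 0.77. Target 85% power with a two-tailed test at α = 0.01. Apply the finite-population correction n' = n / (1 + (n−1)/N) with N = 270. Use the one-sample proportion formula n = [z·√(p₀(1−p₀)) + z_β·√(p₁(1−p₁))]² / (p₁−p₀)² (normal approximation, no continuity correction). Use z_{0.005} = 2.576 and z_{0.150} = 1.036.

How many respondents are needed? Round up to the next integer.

n = [z_{α/2}·√(p₀q₀) + z_β·√(p₁q₁)]² / (p₁ − p₀)²
  = [2.576·√(0.58·0.42) + 1.036·√(0.77·0.23)]² / (0.19)²
  = [2.576·0.4936 + 1.036·0.4208]² / 0.0361
  = [1.7074]² / 0.0361
  = 80.75
Finite-population correction (N = 270): 80.75 / (1 + (80.75 − 1)/270) = 62.34.
Round up → n = 63.

n = 63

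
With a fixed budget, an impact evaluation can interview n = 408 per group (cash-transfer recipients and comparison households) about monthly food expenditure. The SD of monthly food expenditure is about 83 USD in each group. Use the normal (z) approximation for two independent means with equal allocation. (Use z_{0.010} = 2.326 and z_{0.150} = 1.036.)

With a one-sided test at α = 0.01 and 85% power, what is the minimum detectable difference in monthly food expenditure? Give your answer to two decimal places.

Minimum detectable difference ≈ 19.54 USD

δ = (z_α + z_β) · √((σ₁²+σ₂²)/n)
  = (2.326 + 1.036) · √(13778/408)
  = 3.362 · √33.7696
  = 3.362 · 5.8112
  = 19.5371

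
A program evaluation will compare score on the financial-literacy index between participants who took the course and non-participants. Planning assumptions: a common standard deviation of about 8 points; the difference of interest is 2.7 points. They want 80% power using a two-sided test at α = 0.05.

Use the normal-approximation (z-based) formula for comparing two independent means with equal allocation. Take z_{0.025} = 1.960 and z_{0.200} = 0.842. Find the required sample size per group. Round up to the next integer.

n = 138 per group

n = (z_{α/2} + z_β)² · (σ₁² + σ₂²) / δ²
  = (1.960 + 0.842)² · (2·8² = 128) / 2.7²
  = 7.8512 · 128 / 7.29
  = 137.85
Round up → n = 138 per group.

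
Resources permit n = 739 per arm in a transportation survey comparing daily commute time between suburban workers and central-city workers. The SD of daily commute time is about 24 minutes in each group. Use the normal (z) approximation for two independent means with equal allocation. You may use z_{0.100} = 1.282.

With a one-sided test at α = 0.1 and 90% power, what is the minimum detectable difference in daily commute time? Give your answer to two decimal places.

Minimum detectable difference ≈ 3.20 minutes

δ = (z_α + z_β) · √((σ₁²+σ₂²)/n)
  = (1.282 + 1.282) · √(1152/739)
  = 2.564 · √1.5589
  = 2.564 · 1.2485
  = 3.2013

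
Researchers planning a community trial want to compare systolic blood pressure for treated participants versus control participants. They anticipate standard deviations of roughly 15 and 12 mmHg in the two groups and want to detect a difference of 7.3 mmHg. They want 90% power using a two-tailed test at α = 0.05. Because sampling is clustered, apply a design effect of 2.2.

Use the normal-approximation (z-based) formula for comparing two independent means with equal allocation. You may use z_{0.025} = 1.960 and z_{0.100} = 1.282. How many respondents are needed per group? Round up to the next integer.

n = 161 per group

n = (z_{α/2} + z_β)² · (σ₁² + σ₂²) / δ²
  = (1.960 + 1.282)² · (15² + 12² = 369) / 7.3²
  = 10.5106 · 369 / 53.29
  = 72.78
Design effect: 2.2 × 72.78 = 160.11.
Round up → n = 161 per group.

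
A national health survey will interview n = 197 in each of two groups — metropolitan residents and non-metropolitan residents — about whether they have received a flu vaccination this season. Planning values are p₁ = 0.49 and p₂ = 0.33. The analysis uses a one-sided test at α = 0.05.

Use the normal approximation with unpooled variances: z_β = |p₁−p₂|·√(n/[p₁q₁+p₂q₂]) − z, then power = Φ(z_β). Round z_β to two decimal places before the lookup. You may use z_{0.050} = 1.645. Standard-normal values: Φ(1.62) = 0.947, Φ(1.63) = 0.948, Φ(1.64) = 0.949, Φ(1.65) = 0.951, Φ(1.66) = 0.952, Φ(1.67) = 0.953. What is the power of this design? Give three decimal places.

z_β = |p₁−p₂|·√(n/[p₁q₁+p₂q₂]) − z_α
    = 0.16 · √(197/0.4710) − 1.645
    = 0.16 · 20.4514 − 1.645
    = 3.2722 − 1.645 = 1.6272 → 1.63
Power = Φ(1.63) = 0.948.

Power ≈ 0.948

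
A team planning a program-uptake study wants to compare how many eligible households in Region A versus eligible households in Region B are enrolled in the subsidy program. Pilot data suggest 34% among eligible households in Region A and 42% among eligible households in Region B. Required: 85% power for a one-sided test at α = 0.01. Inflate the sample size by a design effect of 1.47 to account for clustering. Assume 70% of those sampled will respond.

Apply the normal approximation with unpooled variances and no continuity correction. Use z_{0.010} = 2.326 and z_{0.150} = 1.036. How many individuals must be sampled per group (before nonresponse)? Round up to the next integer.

n = (z_α + z_β)² · [p₁(1−p₁) + p₂(1−p₂)] / (p₁ − p₂)²
  = (2.326 + 1.036)² · (0.34·0.66 + 0.42·0.58) / (-0.08)²
  = (3.362)² · (0.2244 + 0.2436) / 0.0064
  = 11.3030 · 0.4680 / 0.0064
  = 826.54
Design effect: 1.47 × 826.54 = 1215.01.
Adjust for 70% response: 1215.01 / 0.70 = 1735.72.
Round up → n = 1736 per group.

n = 1736 per group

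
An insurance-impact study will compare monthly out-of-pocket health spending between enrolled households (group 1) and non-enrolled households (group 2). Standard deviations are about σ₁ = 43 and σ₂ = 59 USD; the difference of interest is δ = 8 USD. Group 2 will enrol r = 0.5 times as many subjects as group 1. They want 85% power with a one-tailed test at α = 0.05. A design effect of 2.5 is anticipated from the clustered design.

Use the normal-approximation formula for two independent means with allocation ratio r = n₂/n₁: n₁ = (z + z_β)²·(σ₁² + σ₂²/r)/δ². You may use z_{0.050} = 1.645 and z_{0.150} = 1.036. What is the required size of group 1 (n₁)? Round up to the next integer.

n₁ = (z_α + z_β)² · (σ₁² + σ₂²/r) / δ²
   = (1.645 + 1.036)² · (43² + 59²/0.5) / 8²
   = 7.1878 · (1849 + 6962) / 64
   = 7.1878 · 8811 / 64
   = 989.55
Design effect: 2.5 × 989.55 = 2473.88.
Round up → n₁ = 2474; n₂ = r·n₁ = 0.5 × 2474 = 1237.

n₁ = 2474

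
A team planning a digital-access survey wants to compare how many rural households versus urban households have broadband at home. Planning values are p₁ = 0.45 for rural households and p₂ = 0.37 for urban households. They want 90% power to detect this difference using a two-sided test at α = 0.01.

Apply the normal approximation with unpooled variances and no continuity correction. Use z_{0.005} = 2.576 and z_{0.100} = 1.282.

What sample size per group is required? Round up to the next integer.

n = (z_{α/2} + z_β)² · [p₁(1−p₁) + p₂(1−p₂)] / (p₁ − p₂)²
  = (2.576 + 1.282)² · (0.45·0.55 + 0.37·0.63) / (0.08)²
  = (3.858)² · (0.2475 + 0.2331) / 0.0064
  = 14.8842 · 0.4806 / 0.0064
  = 1117.71
Round up → n = 1118 per group.

n = 1118 per group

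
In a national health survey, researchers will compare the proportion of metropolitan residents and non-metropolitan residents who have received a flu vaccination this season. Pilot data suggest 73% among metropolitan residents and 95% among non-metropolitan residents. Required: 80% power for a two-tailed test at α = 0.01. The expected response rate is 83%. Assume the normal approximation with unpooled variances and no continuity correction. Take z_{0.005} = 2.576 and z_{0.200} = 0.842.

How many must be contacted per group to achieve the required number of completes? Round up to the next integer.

n = 72 per group

n = (z_{α/2} + z_β)² · [p₁(1−p₁) + p₂(1−p₂)] / (p₁ − p₂)²
  = (2.576 + 0.842)² · (0.73·0.27 + 0.95·0.05) / (-0.22)²
  = (3.418)² · (0.1971 + 0.0475) / 0.0484
  = 11.6827 · 0.2446 / 0.0484
  = 59.04
Adjust for 83% response: 59.04 / 0.83 = 71.13.
Round up → n = 72 per group.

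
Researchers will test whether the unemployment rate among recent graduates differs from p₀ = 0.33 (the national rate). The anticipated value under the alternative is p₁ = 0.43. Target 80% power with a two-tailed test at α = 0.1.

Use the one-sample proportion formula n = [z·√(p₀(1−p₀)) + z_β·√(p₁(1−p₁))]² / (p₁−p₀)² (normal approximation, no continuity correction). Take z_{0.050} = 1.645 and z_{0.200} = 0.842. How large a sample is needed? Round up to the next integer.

n = [z_{α/2}·√(p₀q₀) + z_β·√(p₁q₁)]² / (p₁ − p₀)²
  = [1.645·√(0.33·0.67) + 0.842·√(0.43·0.57)]² / (0.10)²
  = [1.645·0.4702 + 0.842·0.4951]² / 0.0100
  = [1.1904]² / 0.0100
  = 141.69
Round up → n = 142.

n = 142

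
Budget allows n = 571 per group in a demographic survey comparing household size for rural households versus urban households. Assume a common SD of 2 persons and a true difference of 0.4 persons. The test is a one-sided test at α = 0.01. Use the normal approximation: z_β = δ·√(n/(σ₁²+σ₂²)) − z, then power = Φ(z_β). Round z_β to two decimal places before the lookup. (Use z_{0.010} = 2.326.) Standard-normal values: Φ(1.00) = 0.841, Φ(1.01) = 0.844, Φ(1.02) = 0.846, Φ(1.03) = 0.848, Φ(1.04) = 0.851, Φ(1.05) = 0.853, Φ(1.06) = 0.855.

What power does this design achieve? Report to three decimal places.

z_β = δ·√(n/(σ₁²+σ₂²)) − z_α
    = 0.4 · √(571/8) − 2.326
    = 0.4 · 8.44837 − 2.326
    = 3.3793 − 2.326 = 1.0533 → 1.05
Power = Φ(1.05) = 0.853.

Power ≈ 0.853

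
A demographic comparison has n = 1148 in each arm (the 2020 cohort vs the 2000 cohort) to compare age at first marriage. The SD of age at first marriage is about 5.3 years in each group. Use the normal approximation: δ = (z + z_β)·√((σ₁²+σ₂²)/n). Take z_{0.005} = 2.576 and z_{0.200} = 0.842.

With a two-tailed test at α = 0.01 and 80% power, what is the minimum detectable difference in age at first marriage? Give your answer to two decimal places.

δ = (z_{α/2} + z_β) · √((σ₁²+σ₂²)/n)
  = (2.576 + 0.842) · √(56.18/1148)
  = 3.418 · √0.04894
  = 3.418 · 0.2212
  = 0.7561

Minimum detectable difference ≈ 0.76 years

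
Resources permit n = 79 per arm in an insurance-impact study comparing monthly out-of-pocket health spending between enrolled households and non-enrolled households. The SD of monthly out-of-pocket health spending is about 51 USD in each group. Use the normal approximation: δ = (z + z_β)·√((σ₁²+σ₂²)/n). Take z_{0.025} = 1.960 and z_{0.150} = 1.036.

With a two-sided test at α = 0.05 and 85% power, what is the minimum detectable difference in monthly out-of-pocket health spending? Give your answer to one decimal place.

Minimum detectable difference ≈ 24.3 USD

δ = (z_{α/2} + z_β) · √((σ₁²+σ₂²)/n)
  = (1.960 + 1.036) · √(5202/79)
  = 2.996 · √65.8481
  = 2.996 · 8.1147
  = 24.3116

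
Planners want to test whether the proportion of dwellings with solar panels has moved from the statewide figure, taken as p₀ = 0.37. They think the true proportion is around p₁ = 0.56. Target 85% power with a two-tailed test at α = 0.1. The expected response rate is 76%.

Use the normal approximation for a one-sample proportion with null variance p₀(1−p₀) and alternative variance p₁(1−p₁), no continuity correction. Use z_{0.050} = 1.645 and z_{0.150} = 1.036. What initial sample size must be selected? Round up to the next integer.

n = 63

n = [z_{α/2}·√(p₀q₀) + z_β·√(p₁q₁)]² / (p₁ − p₀)²
  = [1.645·√(0.37·0.63) + 1.036·√(0.56·0.44)]² / (0.19)²
  = [1.645·0.4828 + 1.036·0.4964]² / 0.0361
  = [1.3085]² / 0.0361
  = 47.43
Adjust for 76% response: 47.43 / 0.76 = 62.40.
Round up → n = 63.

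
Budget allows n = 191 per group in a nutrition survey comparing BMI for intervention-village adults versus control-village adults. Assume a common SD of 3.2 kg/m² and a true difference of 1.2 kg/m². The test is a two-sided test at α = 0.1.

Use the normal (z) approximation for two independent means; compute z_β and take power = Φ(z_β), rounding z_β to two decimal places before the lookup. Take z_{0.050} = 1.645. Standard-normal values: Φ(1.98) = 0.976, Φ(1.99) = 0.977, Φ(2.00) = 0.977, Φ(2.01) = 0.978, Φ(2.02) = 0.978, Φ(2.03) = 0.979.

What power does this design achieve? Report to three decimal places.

Power ≈ 0.978

z_β = δ·√(n/(σ₁²+σ₂²)) − z_{α/2}
    = 1.2 · √(191/20.48) − 1.645
    = 1.2 · 3.05388 − 1.645
    = 3.6647 − 1.645 = 2.0197 → 2.02
Power = Φ(2.02) = 0.978.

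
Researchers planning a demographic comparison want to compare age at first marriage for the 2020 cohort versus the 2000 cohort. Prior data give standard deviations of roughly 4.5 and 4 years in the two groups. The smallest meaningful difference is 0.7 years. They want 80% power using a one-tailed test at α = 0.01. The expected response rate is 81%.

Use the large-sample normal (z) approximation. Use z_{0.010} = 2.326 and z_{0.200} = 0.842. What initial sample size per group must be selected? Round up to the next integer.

n = (z_α + z_β)² · (σ₁² + σ₂²) / δ²
  = (2.326 + 0.842)² · (4.5² + 4² = 36.25) / 0.7²
  = 10.0362 · 36.25 / 0.49
  = 742.48
Adjust for 81% response: 742.48 / 0.81 = 916.64.
Round up → n = 917 per group.

n = 917 per group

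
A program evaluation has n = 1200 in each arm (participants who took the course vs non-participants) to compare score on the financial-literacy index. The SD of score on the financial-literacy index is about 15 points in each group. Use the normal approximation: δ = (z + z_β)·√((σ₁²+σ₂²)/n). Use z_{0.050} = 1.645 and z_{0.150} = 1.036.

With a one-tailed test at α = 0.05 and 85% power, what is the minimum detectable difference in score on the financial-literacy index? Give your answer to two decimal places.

δ = (z_α + z_β) · √((σ₁²+σ₂²)/n)
  = (1.645 + 1.036) · √(450/1200)
  = 2.681 · √0.375
  = 2.681 · 0.6124
  = 1.6418

Minimum detectable difference ≈ 1.64 points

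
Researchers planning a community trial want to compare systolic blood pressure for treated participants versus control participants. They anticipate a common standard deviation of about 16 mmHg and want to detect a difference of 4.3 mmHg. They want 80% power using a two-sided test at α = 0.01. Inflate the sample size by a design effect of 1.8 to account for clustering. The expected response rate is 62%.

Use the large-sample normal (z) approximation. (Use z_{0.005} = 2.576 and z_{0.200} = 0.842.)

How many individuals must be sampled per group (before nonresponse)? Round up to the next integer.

n = (z_{α/2} + z_β)² · (σ₁² + σ₂²) / δ²
  = (2.576 + 0.842)² · (2·16² = 512) / 4.3²
  = 11.6827 · 512 / 18.49
  = 323.50
Design effect: 1.8 × 323.50 = 582.30.
Adjust for 62% response: 582.30 / 0.62 = 939.20.
Round up → n = 940 per group.

n = 940 per group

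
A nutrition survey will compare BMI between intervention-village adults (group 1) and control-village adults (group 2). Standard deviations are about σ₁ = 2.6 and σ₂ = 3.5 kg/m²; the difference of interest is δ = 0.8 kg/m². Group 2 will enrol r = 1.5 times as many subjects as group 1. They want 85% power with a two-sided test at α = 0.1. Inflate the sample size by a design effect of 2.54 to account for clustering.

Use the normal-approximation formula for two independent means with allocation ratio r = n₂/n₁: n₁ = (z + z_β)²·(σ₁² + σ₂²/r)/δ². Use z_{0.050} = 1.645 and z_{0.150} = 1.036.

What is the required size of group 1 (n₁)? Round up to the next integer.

n₁ = (z_{α/2} + z_β)² · (σ₁² + σ₂²/r) / δ²
   = (1.645 + 1.036)² · (2.6² + 3.5²/1.5) / 0.8²
   = 7.1878 · (6.76 + 8.1667) / 0.64
   = 7.1878 · 14.9267 / 0.64
   = 167.64
Design effect: 2.54 × 167.64 = 425.80.
Round up → n₁ = 426; n₂ = r·n₁ = 1.5 × 426 = 639.

n₁ = 426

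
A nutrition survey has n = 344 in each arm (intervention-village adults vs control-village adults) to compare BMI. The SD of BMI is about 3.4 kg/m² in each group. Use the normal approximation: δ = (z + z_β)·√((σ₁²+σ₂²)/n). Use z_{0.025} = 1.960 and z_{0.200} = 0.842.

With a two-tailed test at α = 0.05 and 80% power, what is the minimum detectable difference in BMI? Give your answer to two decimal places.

δ = (z_{α/2} + z_β) · √((σ₁²+σ₂²)/n)
  = (1.960 + 0.842) · √(23.12/344)
  = 2.802 · √0.06721
  = 2.802 · 0.2592
  = 0.7264

Minimum detectable difference ≈ 0.73 kg/m²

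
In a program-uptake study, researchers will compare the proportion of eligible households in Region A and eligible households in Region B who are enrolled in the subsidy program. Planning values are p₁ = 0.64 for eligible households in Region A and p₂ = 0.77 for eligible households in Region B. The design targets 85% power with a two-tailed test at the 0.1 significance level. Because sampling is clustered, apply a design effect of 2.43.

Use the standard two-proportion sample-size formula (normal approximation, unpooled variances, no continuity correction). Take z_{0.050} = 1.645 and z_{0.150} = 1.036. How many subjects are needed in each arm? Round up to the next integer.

n = (z_{α/2} + z_β)² · [p₁(1−p₁) + p₂(1−p₂)] / (p₁ − p₂)²
  = (1.645 + 1.036)² · (0.64·0.36 + 0.77·0.23) / (-0.13)²
  = (2.681)² · (0.2304 + 0.1771) / 0.0169
  = 7.1878 · 0.4075 / 0.0169
  = 173.31
Design effect: 2.43 × 173.31 = 421.15.
Round up → n = 422 per group.

n = 422 per group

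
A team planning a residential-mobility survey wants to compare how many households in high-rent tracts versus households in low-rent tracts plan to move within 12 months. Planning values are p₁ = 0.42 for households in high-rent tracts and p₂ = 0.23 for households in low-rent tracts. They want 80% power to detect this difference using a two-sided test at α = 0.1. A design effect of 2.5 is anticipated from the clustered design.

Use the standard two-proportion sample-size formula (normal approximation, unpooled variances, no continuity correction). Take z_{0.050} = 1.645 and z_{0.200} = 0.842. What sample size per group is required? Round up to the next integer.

n = (z_{α/2} + z_β)² · [p₁(1−p₁) + p₂(1−p₂)] / (p₁ − p₂)²
  = (1.645 + 0.842)² · (0.42·0.58 + 0.23·0.77) / (0.19)²
  = (2.487)² · (0.2436 + 0.1771) / 0.0361
  = 6.1852 · 0.4207 / 0.0361
  = 72.08
Design effect: 2.5 × 72.08 = 180.20.
Round up → n = 181 per group.

n = 181 per group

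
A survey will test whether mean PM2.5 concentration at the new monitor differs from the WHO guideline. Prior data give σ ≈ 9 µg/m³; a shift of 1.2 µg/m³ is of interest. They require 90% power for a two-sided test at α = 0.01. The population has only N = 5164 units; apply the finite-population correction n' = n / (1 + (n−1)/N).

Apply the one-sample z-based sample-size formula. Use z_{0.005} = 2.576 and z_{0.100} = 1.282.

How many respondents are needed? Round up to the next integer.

n = (z_{α/2} + z_β)² · σ² / δ²
  = (2.576 + 1.282)² · 9² / 1.2²
  = 14.8842 · 81 / 1.44
  = 837.23
Finite-population correction (N = 5164): 837.23 / (1 + (837.23 − 1)/5164) = 720.55.
Round up → n = 721.

n = 721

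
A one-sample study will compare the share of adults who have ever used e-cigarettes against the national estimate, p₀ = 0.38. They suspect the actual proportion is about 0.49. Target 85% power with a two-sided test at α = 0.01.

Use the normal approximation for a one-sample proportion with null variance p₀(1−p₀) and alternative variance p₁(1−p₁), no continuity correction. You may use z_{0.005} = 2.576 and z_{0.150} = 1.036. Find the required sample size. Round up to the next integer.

n = 259

n = [z_{α/2}·√(p₀q₀) + z_β·√(p₁q₁)]² / (p₁ − p₀)²
  = [2.576·√(0.38·0.62) + 1.036·√(0.49·0.51)]² / (0.11)²
  = [2.576·0.4854 + 1.036·0.4999]² / 0.0121
  = [1.7683]² / 0.0121
  = 258.41
Round up → n = 259.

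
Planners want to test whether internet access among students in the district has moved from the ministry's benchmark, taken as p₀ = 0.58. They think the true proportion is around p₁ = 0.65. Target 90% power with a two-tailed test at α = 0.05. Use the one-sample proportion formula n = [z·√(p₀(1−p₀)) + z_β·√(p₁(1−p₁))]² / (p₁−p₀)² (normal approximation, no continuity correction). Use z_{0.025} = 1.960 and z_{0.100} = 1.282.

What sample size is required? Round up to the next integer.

n = [z_{α/2}·√(p₀q₀) + z_β·√(p₁q₁)]² / (p₁ − p₀)²
  = [1.960·√(0.58·0.42) + 1.282·√(0.65·0.35)]² / (0.07)²
  = [1.960·0.4936 + 1.282·0.4770]² / 0.0049
  = [1.5788]² / 0.0049
  = 508.73
Round up → n = 509.

n = 509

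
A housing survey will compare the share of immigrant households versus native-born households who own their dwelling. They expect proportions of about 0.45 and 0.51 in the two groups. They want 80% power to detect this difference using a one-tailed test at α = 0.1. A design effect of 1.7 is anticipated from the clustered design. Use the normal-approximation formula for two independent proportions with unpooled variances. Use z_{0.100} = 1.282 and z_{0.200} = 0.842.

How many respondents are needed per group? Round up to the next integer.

n = 1060 per group

n = (z_α + z_β)² · [p₁(1−p₁) + p₂(1−p₂)] / (p₁ − p₂)²
  = (1.282 + 0.842)² · (0.45·0.55 + 0.51·0.49) / (-0.06)²
  = (2.124)² · (0.2475 + 0.2499) / 0.0036
  = 4.5114 · 0.4974 / 0.0036
  = 623.32
Design effect: 1.7 × 623.32 = 1059.65.
Round up → n = 1060 per group.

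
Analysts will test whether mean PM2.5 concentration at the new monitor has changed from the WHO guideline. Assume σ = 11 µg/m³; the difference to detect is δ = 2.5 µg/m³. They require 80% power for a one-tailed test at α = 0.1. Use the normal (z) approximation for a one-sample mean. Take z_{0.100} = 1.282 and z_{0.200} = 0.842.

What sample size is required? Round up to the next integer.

n = (z_α + z_β)² · σ² / δ²
  = (1.282 + 0.842)² · 11² / 2.5²
  = 4.5114 · 121 / 6.25
  = 87.34
Round up → n = 88.

n = 88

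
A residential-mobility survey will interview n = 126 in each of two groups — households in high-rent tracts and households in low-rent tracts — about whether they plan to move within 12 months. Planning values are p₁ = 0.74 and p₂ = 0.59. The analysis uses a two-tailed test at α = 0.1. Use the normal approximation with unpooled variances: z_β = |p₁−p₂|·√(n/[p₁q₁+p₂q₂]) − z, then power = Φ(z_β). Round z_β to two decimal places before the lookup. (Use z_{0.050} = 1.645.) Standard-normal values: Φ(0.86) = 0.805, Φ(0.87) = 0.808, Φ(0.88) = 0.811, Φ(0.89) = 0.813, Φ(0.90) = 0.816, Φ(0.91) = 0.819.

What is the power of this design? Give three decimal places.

Power ≈ 0.819

z_β = |p₁−p₂|·√(n/[p₁q₁+p₂q₂]) − z_{α/2}
    = 0.15 · √(126/0.4343) − 1.645
    = 0.15 · 17.0330 − 1.645
    = 2.5549 − 1.645 = 0.9099 → 0.91
Power = Φ(0.91) = 0.819.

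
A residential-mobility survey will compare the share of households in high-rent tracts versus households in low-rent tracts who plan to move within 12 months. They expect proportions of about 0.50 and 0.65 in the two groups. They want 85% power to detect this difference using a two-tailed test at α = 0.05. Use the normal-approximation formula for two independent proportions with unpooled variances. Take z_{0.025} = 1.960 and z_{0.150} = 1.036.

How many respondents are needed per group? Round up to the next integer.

n = 191 per group

n = (z_{α/2} + z_β)² · [p₁(1−p₁) + p₂(1−p₂)] / (p₁ − p₂)²
  = (1.960 + 1.036)² · (0.50·0.50 + 0.65·0.35) / (-0.15)²
  = (2.996)² · (0.2500 + 0.2275) / 0.0225
  = 8.9760 · 0.4775 / 0.0225
  = 190.49
Round up → n = 191 per group.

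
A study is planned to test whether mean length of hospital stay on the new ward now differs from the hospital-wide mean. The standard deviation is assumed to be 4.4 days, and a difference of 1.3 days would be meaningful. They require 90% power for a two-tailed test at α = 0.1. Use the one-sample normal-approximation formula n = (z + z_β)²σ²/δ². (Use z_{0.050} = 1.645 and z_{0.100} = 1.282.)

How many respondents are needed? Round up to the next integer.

n = 99

n = (z_{α/2} + z_β)² · σ² / δ²
  = (1.645 + 1.282)² · 4.4² / 1.3²
  = 8.5673 · 19.36 / 1.69
  = 98.14
Round up → n = 99.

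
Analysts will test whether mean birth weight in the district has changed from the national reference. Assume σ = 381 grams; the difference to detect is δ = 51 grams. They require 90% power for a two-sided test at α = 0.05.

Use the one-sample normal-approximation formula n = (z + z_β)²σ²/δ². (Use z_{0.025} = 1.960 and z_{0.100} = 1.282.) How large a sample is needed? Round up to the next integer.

n = (z_{α/2} + z_β)² · σ² / δ²
  = (1.960 + 1.282)² · 381² / 51²
  = 10.5106 · 145161 / 2601
  = 586.59
Round up → n = 587.

n = 587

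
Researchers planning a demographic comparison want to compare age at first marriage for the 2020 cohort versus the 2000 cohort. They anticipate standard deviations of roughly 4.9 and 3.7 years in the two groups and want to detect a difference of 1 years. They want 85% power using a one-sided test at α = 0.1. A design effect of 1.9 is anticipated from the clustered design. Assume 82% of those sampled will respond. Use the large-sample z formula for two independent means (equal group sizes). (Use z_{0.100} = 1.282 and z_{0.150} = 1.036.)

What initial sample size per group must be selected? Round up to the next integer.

n = (z_α + z_β)² · (σ₁² + σ₂²) / δ²
  = (1.282 + 1.036)² · (4.9² + 3.7² = 37.7) / 1²
  = 5.3731 · 37.7 / 1
  = 202.57
Design effect: 1.9 × 202.57 = 384.88.
Adjust for 82% response: 384.88 / 0.82 = 469.36.
Round up → n = 470 per group.

n = 470 per group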